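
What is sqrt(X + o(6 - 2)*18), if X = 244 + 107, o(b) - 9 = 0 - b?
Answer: 21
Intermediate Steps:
o(b) = 9 - b (o(b) = 9 + (0 - b) = 9 - b)
X = 351
sqrt(X + o(6 - 2)*18) = sqrt(351 + (9 - (6 - 2))*18) = sqrt(351 + (9 - 1*4)*18) = sqrt(351 + (9 - 4)*18) = sqrt(351 + 5*18) = sqrt(351 + 90) = sqrt(441) = 21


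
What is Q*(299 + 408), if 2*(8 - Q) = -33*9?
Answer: 221291/2 ≈ 1.1065e+5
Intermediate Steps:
Q = 313/2 (Q = 8 - (-33)*9/2 = 8 - ½*(-297) = 8 + 297/2 = 313/2 ≈ 156.50)
Q*(299 + 408) = 313*(299 + 408)/2 = (313/2)*707 = 221291/2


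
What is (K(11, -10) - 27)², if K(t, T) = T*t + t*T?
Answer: 61009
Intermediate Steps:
K(t, T) = 2*T*t (K(t, T) = T*t + T*t = 2*T*t)
(K(11, -10) - 27)² = (2*(-10)*11 - 27)² = (-220 - 27)² = (-247)² = 61009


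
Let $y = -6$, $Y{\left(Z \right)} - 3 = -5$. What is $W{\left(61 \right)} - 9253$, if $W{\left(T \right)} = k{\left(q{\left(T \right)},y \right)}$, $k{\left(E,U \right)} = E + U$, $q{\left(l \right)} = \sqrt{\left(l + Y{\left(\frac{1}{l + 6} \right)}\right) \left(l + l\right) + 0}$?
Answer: $-9259 + \sqrt{7198} \approx -9174.2$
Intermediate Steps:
$Y{\left(Z \right)} = -2$ ($Y{\left(Z \right)} = 3 - 5 = -2$)
$q{\left(l \right)} = \sqrt{2} \sqrt{l \left(-2 + l\right)}$ ($q{\left(l \right)} = \sqrt{\left(l - 2\right) \left(l + l\right) + 0} = \sqrt{\left(-2 + l\right) 2 l + 0} = \sqrt{2 l \left(-2 + l\right) + 0} = \sqrt{2 l \left(-2 + l\right)} = \sqrt{2} \sqrt{l \left(-2 + l\right)}$)
$W{\left(T \right)} = -6 + \sqrt{2} \sqrt{T \left(-2 + T\right)}$ ($W{\left(T \right)} = \sqrt{2} \sqrt{T \left(-2 + T\right)} - 6 = -6 + \sqrt{2} \sqrt{T \left(-2 + T\right)}$)
$W{\left(61 \right)} - 9253 = \left(-6 + \sqrt{2} \sqrt{61 \left(-2 + 61\right)}\right) - 9253 = \left(-6 + \sqrt{2} \sqrt{61 \cdot 59}\right) - 9253 = \left(-6 + \sqrt{2} \sqrt{3599}\right) - 9253 = \left(-6 + \sqrt{7198}\right) - 9253 = -9259 + \sqrt{7198}$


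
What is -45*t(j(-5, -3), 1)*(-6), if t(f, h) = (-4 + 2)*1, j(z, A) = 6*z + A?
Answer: -540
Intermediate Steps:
j(z, A) = A + 6*z
t(f, h) = -2 (t(f, h) = -2*1 = -2)
-45*t(j(-5, -3), 1)*(-6) = -45*(-2)*(-6) = 90*(-6) = -540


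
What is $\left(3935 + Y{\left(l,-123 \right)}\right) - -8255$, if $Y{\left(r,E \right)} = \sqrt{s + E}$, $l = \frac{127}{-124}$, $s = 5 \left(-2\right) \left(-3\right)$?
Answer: $12190 + i \sqrt{93} \approx 12190.0 + 9.6436 i$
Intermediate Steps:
$s = 30$ ($s = \left(-10\right) \left(-3\right) = 30$)
$l = - \frac{127}{124}$ ($l = 127 \left(- \frac{1}{124}\right) = - \frac{127}{124} \approx -1.0242$)
$Y{\left(r,E \right)} = \sqrt{30 + E}$
$\left(3935 + Y{\left(l,-123 \right)}\right) - -8255 = \left(3935 + \sqrt{30 - 123}\right) - -8255 = \left(3935 + \sqrt{-93}\right) + 8255 = \left(3935 + i \sqrt{93}\right) + 8255 = 12190 + i \sqrt{93}$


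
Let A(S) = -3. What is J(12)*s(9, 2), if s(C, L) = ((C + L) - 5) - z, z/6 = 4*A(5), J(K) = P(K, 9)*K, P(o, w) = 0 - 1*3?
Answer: -2808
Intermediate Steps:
P(o, w) = -3 (P(o, w) = 0 - 3 = -3)
J(K) = -3*K
z = -72 (z = 6*(4*(-3)) = 6*(-12) = -72)
s(C, L) = 67 + C + L (s(C, L) = ((C + L) - 5) - 1*(-72) = (-5 + C + L) + 72 = 67 + C + L)
J(12)*s(9, 2) = (-3*12)*(67 + 9 + 2) = -36*78 = -2808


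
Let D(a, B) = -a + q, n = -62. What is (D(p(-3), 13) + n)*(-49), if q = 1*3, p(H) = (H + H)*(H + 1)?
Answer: 3479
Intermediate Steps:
p(H) = 2*H*(1 + H) (p(H) = (2*H)*(1 + H) = 2*H*(1 + H))
q = 3
D(a, B) = 3 - a (D(a, B) = -a + 3 = 3 - a)
(D(p(-3), 13) + n)*(-49) = ((3 - 2*(-3)*(1 - 3)) - 62)*(-49) = ((3 - 2*(-3)*(-2)) - 62)*(-49) = ((3 - 1*12) - 62)*(-49) = ((3 - 12) - 62)*(-49) = (-9 - 62)*(-49) = -71*(-49) = 3479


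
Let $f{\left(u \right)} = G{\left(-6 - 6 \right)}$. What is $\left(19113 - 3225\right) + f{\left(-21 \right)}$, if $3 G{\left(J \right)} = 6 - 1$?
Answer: $\frac{47669}{3} \approx 15890.0$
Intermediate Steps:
$G{\left(J \right)} = \frac{5}{3}$ ($G{\left(J \right)} = \frac{6 - 1}{3} = \frac{1}{3} \cdot 5 = \frac{5}{3}$)
$f{\left(u \right)} = \frac{5}{3}$
$\left(19113 - 3225\right) + f{\left(-21 \right)} = \left(19113 - 3225\right) + \frac{5}{3} = 15888 + \frac{5}{3} = \frac{47669}{3}$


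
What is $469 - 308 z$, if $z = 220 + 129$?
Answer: $-107023$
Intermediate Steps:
$z = 349$
$469 - 308 z = 469 - 107492 = -107023$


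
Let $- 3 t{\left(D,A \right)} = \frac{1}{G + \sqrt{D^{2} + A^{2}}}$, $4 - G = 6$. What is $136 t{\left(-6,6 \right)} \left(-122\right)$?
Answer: $\frac{488}{3} + 488 \sqrt{2} \approx 852.8$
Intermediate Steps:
$G = -2$ ($G = 4 - 6 = -2$)
$t{\left(D,A \right)} = - \frac{1}{3 \left(-2 + \sqrt{A^{2} + D^{2}}\right)}$ ($t{\left(D,A \right)} = - \frac{1}{3 \left(-2 + \sqrt{D^{2} + A^{2}}\right)} = - \frac{1}{3 \left(-2 + \sqrt{A^{2} + D^{2}}\right)}$)
$136 t{\left(-6,6 \right)} \left(-122\right) = 136 \left(- \frac{1}{-6 + 3 \sqrt{6^{2} + \left(-6\right)^{2}}}\right) \left(-122\right) = 136 \left(- \frac{1}{-6 + 3 \sqrt{36 + 36}}\right) \left(-122\right) = 136 \left(- \frac{1}{-6 + 3 \sqrt{72}}\right) \left(-122\right) = 136 \left(- \frac{1}{-6 + 3 \cdot 6 \sqrt{2}}\right) \left(-122\right) = 136 \left(- \frac{1}{-6 + 18 \sqrt{2}}\right) \left(-122\right) = - \frac{136}{-6 + 18 \sqrt{2}} \left(-122\right) = \frac{16592}{-6 + 18 \sqrt{2}}$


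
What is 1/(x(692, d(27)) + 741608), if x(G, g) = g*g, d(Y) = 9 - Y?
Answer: 1/741932 ≈ 1.3478e-6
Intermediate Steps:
x(G, g) = g**2
1/(x(692, d(27)) + 741608) = 1/((9 - 1*27)**2 + 741608) = 1/((9 - 27)**2 + 741608) = 1/((-18)**2 + 741608) = 1/(324 + 741608) = 1/741932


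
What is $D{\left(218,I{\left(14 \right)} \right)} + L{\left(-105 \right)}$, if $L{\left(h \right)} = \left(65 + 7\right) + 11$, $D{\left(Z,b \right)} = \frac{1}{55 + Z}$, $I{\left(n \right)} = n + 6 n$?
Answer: $\frac{22660}{273} \approx 83.004$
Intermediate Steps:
$I{\left(n \right)} = 7 n$
$L{\left(h \right)} = 83$ ($L{\left(h \right)} = 72 + 11 = 83$)
$D{\left(218,I{\left(14 \right)} \right)} + L{\left(-105 \right)} = \frac{1}{55 + 218} + 83 = \frac{1}{273} + 83 = \frac{22660}{273}$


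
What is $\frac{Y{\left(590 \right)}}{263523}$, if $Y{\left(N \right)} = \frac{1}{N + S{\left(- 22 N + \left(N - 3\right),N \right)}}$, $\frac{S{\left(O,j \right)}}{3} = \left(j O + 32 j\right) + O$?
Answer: $- \frac{1}{5775253854357} \approx -1.7315 \cdot 10^{-13}$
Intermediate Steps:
$S{\left(O,j \right)} = 3 O + 96 j + 3 O j$ ($S{\left(O,j \right)} = 3 \left(\left(j O + 32 j\right) + O\right) = 3 \left(\left(O j + 32 j\right) + O\right) = 3 \left(\left(32 j + O j\right) + O\right) = 3 \left(O + 32 j + O j\right) = 3 O + 96 j + 3 O j$)
$Y{\left(N \right)} = \frac{1}{-9 + 34 N + 3 N \left(-3 - 21 N\right)}$ ($Y{\left(N \right)} = \frac{1}{N + \left(3 \left(- 22 N + \left(N - 3\right)\right) + 96 N + 3 \left(- 22 N + \left(N - 3\right)\right) N\right)} = \frac{1}{N + \left(3 \left(- 22 N + \left(-3 + N\right)\right) + 96 N + 3 \left(- 22 N + \left(-3 + N\right)\right) N\right)} = \frac{1}{N + \left(3 \left(-3 - 21 N\right) + 96 N + 3 \left(-3 - 21 N\right) N\right)} = \frac{1}{N + \left(\left(-9 - 63 N\right) + 96 N + 3 N \left(-3 - 21 N\right)\right)} = \frac{1}{N + \left(-9 + 33 N + 3 N \left(-3 - 21 N\right)\right)} = \frac{1}{-9 + 34 N + 3 N \left(-3 - 21 N\right)}$)
$\frac{Y{\left(590 \right)}}{263523} = \frac{\left(-1\right) \frac{1}{9 - 14750 + 63 \cdot 590^{2}}}{263523} = - \frac{1}{9 - 14750 + 63 \cdot 348100} \cdot \frac{1}{263523} = - \frac{1}{9 - 14750 + 21930300} \cdot \frac{1}{263523} = - \frac{1}{21915559} \cdot \frac{1}{263523} = \left(-1\right) \frac{1}{21915559} \cdot \frac{1}{263523} = \left(- \frac{1}{21915559}\right) \frac{1}{263523} = - \frac{1}{5775253854357}$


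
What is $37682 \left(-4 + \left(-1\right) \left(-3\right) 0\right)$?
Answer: $-150728$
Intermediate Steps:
$37682 \left(-4 + \left(-1\right) \left(-3\right) 0\right) = 37682 \left(-4 + 3 \cdot 0\right) = 37682 \left(-4 + 0\right) = 37682 \left(-4\right) = -150728$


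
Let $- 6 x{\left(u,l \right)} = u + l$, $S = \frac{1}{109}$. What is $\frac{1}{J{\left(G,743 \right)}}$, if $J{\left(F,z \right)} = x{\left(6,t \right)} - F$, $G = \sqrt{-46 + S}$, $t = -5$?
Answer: $- \frac{654}{180577} + \frac{108 i \sqrt{60713}}{180577} \approx -0.0036217 + 0.14737 i$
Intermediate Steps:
$S = \frac{1}{109} \approx 0.0091743$
$G = \frac{3 i \sqrt{60713}}{109}$ ($G = \sqrt{-46 + \frac{1}{109}} = \sqrt{- \frac{5013}{109}} = \frac{3 i \sqrt{60713}}{109} \approx 6.7817 i$)
$x{\left(u,l \right)} = - \frac{l}{6} - \frac{u}{6}$ ($x{\left(u,l \right)} = - \frac{u + l}{6} = - \frac{l + u}{6} = - \frac{l}{6} - \frac{u}{6}$)
$J{\left(F,z \right)} = - \frac{1}{6} - F$ ($J{\left(F,z \right)} = \left(\left(- \frac{1}{6}\right) \left(-5\right) - 1\right) - F = \left(\frac{5}{6} - 1\right) - F = - \frac{1}{6} - F$)
$\frac{1}{J{\left(G,743 \right)}} = \frac{1}{- \frac{1}{6} - \frac{3 i \sqrt{60713}}{109}}$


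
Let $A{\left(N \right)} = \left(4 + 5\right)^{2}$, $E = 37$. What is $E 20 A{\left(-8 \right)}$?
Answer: $59940$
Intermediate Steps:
$A{\left(N \right)} = 81$ ($A{\left(N \right)} = 9^{2} = 81$)
$E 20 A{\left(-8 \right)} = 37 \cdot 20 \cdot 81 = 740 \cdot 81 = 59940$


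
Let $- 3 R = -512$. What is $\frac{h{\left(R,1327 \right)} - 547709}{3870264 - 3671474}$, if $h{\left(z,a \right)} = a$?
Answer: $- \frac{273191}{99395} \approx -2.7485$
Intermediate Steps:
$R = \frac{512}{3}$ ($R = \left(- \frac{1}{3}\right) \left(-512\right) = \frac{512}{3} \approx 170.67$)
$\frac{h{\left(R,1327 \right)} - 547709}{3870264 - 3671474} = \frac{1327 - 547709}{3870264 - 3671474} = - \frac{546382}{198790} = \left(-546382\right) \frac{1}{198790} = - \frac{273191}{99395}$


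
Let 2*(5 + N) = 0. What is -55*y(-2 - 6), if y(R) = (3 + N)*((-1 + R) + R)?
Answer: -1870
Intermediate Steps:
N = -5 (N = -5 + (½)*0 = -5 + 0 = -5)
y(R) = 2 - 4*R (y(R) = (3 - 5)*((-1 + R) + R) = -2*(-1 + 2*R) = 2 - 4*R)
-55*y(-2 - 6) = -55*(2 - 4*(-2 - 6)) = -55*(2 - 4*(-8)) = -55*(2 + 32) = -55*34 = -1870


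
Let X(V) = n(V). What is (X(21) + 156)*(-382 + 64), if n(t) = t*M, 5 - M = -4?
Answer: -109710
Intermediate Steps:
M = 9 (M = 5 - 1*(-4) = 5 + 4 = 9)
n(t) = 9*t (n(t) = t*9 = 9*t)
X(V) = 9*V
(X(21) + 156)*(-382 + 64) = (9*21 + 156)*(-382 + 64) = (189 + 156)*(-318) = 345*(-318) = -109710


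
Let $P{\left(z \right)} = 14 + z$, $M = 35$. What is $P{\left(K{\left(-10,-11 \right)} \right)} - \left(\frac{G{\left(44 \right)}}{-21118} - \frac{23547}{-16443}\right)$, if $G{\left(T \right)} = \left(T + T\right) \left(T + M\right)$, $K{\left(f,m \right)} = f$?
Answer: $\frac{167669881}{57873879} \approx 2.8972$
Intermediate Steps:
$G{\left(T \right)} = 2 T \left(35 + T\right)$ ($G{\left(T \right)} = \left(T + T\right) \left(T + 35\right) = 2 T \left(35 + T\right)$)
$P{\left(K{\left(-10,-11 \right)} \right)} - \left(\frac{G{\left(44 \right)}}{-21118} - \frac{23547}{-16443}\right) = \left(14 - 10\right) - \left(\frac{2 \cdot 44 \left(35 + 44\right)}{-21118} - \frac{23547}{-16443}\right) = 4 - \left(2 \cdot 44 \cdot 79 \left(- \frac{1}{21118}\right) - - \frac{7849}{5481}\right) = 4 - \left(6952 \left(- \frac{1}{21118}\right) + \frac{7849}{5481}\right) = 4 - \left(- \frac{3476}{10559} + \frac{7849}{5481}\right) = 4 - \frac{63825635}{57873879} = \frac{167669881}{57873879}$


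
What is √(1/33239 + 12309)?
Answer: 2*√3399841575407/33239 ≈ 110.95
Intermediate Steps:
√(1/33239 + 12309) = √(409138852/33239) = 2*√3399841575407/33239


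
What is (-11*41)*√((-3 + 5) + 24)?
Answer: -451*√26 ≈ -2299.7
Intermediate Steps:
(-11*41)*√((-3 + 5) + 24) = -451*√(2 + 24) = -451*√26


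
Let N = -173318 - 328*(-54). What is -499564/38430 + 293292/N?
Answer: -22251591836/1494984645 ≈ -14.884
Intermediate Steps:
N = -155606 (N = -173318 - 1*(-17712) = -173318 + 17712 = -155606)
-499564/38430 + 293292/N = -499564/38430 + 293292/(-155606) = -499564*1/38430 + 293292*(-1/155606) = -249782/19215 - 146646/77803 = -22251591836/1494984645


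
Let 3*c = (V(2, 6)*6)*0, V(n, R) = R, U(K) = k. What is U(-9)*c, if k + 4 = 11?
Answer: 0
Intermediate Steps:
k = 7 (k = -4 + 11 = 7)
U(K) = 7
c = 0 (c = ((6*6)*0)/3 = (36*0)/3 = (⅓)*0 = 0)
U(-9)*c = 7*0 = 0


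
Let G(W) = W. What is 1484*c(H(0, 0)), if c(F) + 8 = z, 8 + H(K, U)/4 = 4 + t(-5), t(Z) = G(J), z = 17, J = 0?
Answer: 13356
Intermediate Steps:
t(Z) = 0
H(K, U) = -16 (H(K, U) = -32 + 4*(4 + 0) = -32 + 4*4 = -32 + 16 = -16)
c(F) = 9 (c(F) = -8 + 17 = 9)
1484*c(H(0, 0)) = 1484*9 = 13356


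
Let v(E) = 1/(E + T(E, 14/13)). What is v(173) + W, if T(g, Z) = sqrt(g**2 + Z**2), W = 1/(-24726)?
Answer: -361457129/2423148 + 13*sqrt(5058197)/196 ≈ 0.0028497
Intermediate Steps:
W = -1/24726 ≈ -4.0443e-5
T(g, Z) = sqrt(Z**2 + g**2)
v(E) = 1/(E + sqrt(196/169 + E**2)) (v(E) = 1/(E + sqrt((14/13)**2 + E**2)) = 1/(E + sqrt(196/169 + E**2)))
v(173) + W = 13/(sqrt(196 + 169*173**2) + 13*173) - 1/24726 = 13/(sqrt(196 + 169*29929) + 2249) - 1/24726 = 13/(sqrt(196 + 5058001) + 2249) - 1/24726 = 13/(sqrt(5058197) + 2249) - 1/24726 = 13/(2249 + sqrt(5058197)) - 1/24726 = -1/24726 + 13/(2249 + sqrt(5058197))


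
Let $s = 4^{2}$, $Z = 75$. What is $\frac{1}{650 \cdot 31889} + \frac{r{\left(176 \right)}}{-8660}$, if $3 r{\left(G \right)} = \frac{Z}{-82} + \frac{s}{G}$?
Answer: $\frac{140220241}{4415778252600} \approx 3.1754 \cdot 10^{-5}$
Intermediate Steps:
$s = 16$
$r{\left(G \right)} = - \frac{25}{82} + \frac{16}{3 G}$ ($r{\left(G \right)} = \frac{\frac{75}{-82} + \frac{16}{G}}{3} = \frac{75 \left(- \frac{1}{82}\right) + \frac{16}{G}}{3} = \frac{- \frac{75}{82} + \frac{16}{G}}{3} = - \frac{25}{82} + \frac{16}{3 G}$)
$\frac{1}{650 \cdot 31889} + \frac{r{\left(176 \right)}}{-8660} = \frac{1}{650 \cdot 31889} + \frac{\frac{1}{246} \cdot \frac{1}{176} \left(1312 - 13200\right)}{-8660} = \frac{1}{650} \cdot \frac{1}{31889} + \frac{1}{246} \cdot \frac{1}{176} \left(1312 - 13200\right) \left(- \frac{1}{8660}\right) = \frac{1}{20727850} + \frac{1}{246} \cdot \frac{1}{176} \left(-11888\right) \left(- \frac{1}{8660}\right) = \frac{1}{20727850} - - \frac{743}{23433960} = \frac{1}{20727850} + \frac{743}{23433960} = \frac{140220241}{4415778252600}$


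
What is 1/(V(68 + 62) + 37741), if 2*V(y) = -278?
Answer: 1/37602 ≈ 2.6594e-5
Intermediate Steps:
V(y) = -139 (V(y) = (½)*(-278) = -139)
1/(V(68 + 62) + 37741) = 1/(-139 + 37741) = 1/37602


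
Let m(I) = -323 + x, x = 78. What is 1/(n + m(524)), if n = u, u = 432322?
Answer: 1/432077 ≈ 2.3144e-6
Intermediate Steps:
m(I) = -245 (m(I) = -323 + 78 = -245)
n = 432322
1/(n + m(524)) = 1/(432322 - 245) = 1/432077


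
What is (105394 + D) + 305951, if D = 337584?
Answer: 748929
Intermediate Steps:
(105394 + D) + 305951 = (105394 + 337584) + 305951 = 442978 + 305951 = 748929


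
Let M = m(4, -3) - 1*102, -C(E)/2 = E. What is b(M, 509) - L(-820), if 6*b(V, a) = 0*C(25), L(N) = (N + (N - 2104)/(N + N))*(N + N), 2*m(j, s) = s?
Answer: -1341876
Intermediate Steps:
C(E) = -2*E
m(j, s) = s/2
L(N) = 2*N*(N + (-2104 + N)/(2*N)) (L(N) = (N + (-2104 + N)/((2*N)))*(2*N) = (N + (-2104 + N)*(1/(2*N)))*(2*N) = (N + (-2104 + N)/(2*N))*(2*N) = 2*N*(N + (-2104 + N)/(2*N)))
M = -207/2 (M = (½)*(-3) - 1*102 = -3/2 - 102 = -207/2 ≈ -103.50)
b(V, a) = 0 (b(V, a) = (0*(-2*25))/6 = (0*(-50))/6 = (⅙)*0 = 0)
b(M, 509) - L(-820) = 0 - (-2104 - 820 + 2*(-820)²) = 0 - (-2104 - 820 + 2*672400) = 0 - (-2104 - 820 + 1344800) = 0 - 1*1341876 = 0 - 1341876 = -1341876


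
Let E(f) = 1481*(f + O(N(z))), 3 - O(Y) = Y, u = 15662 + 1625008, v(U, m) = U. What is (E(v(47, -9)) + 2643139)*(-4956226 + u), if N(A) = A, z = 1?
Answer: -9004081953648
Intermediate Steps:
u = 1640670
O(Y) = 3 - Y
E(f) = 2962 + 1481*f (E(f) = 1481*(f + (3 - 1*1)) = 1481*(f + (3 - 1)) = 1481*(f + 2) = 1481*(2 + f) = 2962 + 1481*f)
(E(v(47, -9)) + 2643139)*(-4956226 + u) = ((2962 + 1481*47) + 2643139)*(-4956226 + 1640670) = ((2962 + 69607) + 2643139)*(-3315556) = (72569 + 2643139)*(-3315556) = 2715708*(-3315556) = -9004081953648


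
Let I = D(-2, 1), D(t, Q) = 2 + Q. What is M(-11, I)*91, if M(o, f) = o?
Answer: -1001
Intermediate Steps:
I = 3 (I = 2 + 1 = 3)
M(-11, I)*91 = -11*91 = -1001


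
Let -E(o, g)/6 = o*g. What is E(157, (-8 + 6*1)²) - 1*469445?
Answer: -473213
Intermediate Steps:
E(o, g) = -6*g*o (E(o, g) = -6*o*g = -6*g*o)
E(157, (-8 + 6*1)²) - 1*469445 = -6*(-8 + 6*1)²*157 - 1*469445 = -6*(-8 + 6)²*157 - 469445 = -6*(-2)²*157 - 469445 = -6*4*157 - 469445 = -3768 - 469445 = -473213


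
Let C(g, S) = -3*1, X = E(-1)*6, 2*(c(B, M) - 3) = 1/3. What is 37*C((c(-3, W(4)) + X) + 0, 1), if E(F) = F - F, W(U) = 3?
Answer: -111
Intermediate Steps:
E(F) = 0
c(B, M) = 19/6 (c(B, M) = 3 + (½)/3 = 3 + (½)*(⅓) = 3 + ⅙ = 19/6)
X = 0 (X = 0*6 = 0)
C(g, S) = -3
37*C((c(-3, W(4)) + X) + 0, 1) = 37*(-3) = -111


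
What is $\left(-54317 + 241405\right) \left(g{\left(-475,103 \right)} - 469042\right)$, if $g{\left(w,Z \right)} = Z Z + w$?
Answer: $-85856179904$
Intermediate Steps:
$g{\left(w,Z \right)} = w + Z^{2}$ ($g{\left(w,Z \right)} = Z^{2} + w = w + Z^{2}$)
$\left(-54317 + 241405\right) \left(g{\left(-475,103 \right)} - 469042\right) = \left(-54317 + 241405\right) \left(\left(-475 + 103^{2}\right) - 469042\right) = 187088 \left(\left(-475 + 10609\right) - 469042\right) = 187088 \left(10134 - 469042\right) = 187088 \left(-458908\right) = -85856179904$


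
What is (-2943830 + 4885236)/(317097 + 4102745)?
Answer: 970703/2209921 ≈ 0.43925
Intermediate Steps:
(-2943830 + 4885236)/(317097 + 4102745) = 1941406/4419842 = 1941406*(1/4419842) = 970703/2209921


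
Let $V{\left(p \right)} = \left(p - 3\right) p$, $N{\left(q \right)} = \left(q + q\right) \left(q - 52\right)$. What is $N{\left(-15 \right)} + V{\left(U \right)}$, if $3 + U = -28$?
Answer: $3064$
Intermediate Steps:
$N{\left(q \right)} = 2 q \left(-52 + q\right)$
$U = -31$ ($U = -3 - 28 = -31$)
$V{\left(p \right)} = p \left(-3 + p\right)$ ($V{\left(p \right)} = \left(-3 + p\right) p = p \left(-3 + p\right)$)
$N{\left(-15 \right)} + V{\left(U \right)} = 2 \left(-15\right) \left(-52 - 15\right) - 31 \left(-3 - 31\right) = 2 \left(-15\right) \left(-67\right) - -1054 = 2010 + 1054 = 3064$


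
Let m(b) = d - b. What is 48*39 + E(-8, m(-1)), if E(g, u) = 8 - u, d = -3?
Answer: 1882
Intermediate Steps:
m(b) = -3 - b
48*39 + E(-8, m(-1)) = 48*39 + (8 - (-3 - 1*(-1))) = 1872 + (8 - (-3 + 1)) = 1872 + (8 - 1*(-2)) = 1872 + (8 + 2) = 1872 + 10 = 1882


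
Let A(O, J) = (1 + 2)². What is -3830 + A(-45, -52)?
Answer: -3821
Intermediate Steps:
A(O, J) = 9 (A(O, J) = 3² = 9)
-3830 + A(-45, -52) = -3830 + 9 = -3821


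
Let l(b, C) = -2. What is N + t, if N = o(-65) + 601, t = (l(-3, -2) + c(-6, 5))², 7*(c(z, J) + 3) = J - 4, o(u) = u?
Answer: 27420/49 ≈ 559.59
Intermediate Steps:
c(z, J) = -25/7 + J/7 (c(z, J) = -3 + (J - 4)/7 = -3 + (-4 + J)/7 = -3 + (-4/7 + J/7) = -25/7 + J/7)
t = 1156/49 (t = (-2 + (-25/7 + (⅐)*5))² = (-2 + (-25/7 + 5/7))² = (-2 - 20/7)² = (-34/7)² = 1156/49 ≈ 23.592)
N = 536 (N = -65 + 601 = 536)
N + t = 536 + 1156/49 = 27420/49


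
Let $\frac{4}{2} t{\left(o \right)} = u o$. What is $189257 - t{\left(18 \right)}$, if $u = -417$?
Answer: $193010$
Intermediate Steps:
$t{\left(o \right)} = - \frac{417 o}{2}$ ($t{\left(o \right)} = \frac{\left(-417\right) o}{2} = - \frac{417 o}{2}$)
$189257 - t{\left(18 \right)} = 189257 - \left(- \frac{417}{2}\right) 18 = 189257 - -3753 = 189257 + 3753 = 193010$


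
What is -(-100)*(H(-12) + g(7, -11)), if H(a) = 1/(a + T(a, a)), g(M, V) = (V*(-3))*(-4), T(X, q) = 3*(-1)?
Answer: -39620/3 ≈ -13207.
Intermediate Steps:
T(X, q) = -3
g(M, V) = 12*V (g(M, V) = -3*V*(-4) = 12*V)
H(a) = 1/(-3 + a) (H(a) = 1/(a - 3) = 1/(-3 + a))
-(-100)*(H(-12) + g(7, -11)) = -(-100)*(1/(-3 - 12) + 12*(-11)) = -(-100)*(1/(-15) - 132) = -(-100)*(-1/15 - 132) = -(-100)*(-1981)/15 = -1*39620/3 = -39620/3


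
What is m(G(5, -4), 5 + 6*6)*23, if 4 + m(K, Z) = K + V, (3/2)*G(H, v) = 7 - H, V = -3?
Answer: -391/3 ≈ -130.33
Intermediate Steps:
G(H, v) = 14/3 - 2*H/3 (G(H, v) = 2*(7 - H)/3 = 14/3 - 2*H/3)
m(K, Z) = -7 + K (m(K, Z) = -4 + (K - 3) = -4 + (-3 + K) = -7 + K)
m(G(5, -4), 5 + 6*6)*23 = (-7 + (14/3 - ⅔*5))*23 = (-7 + (14/3 - 10/3))*23 = (-7 + 4/3)*23 = -17/3*23 = -391/3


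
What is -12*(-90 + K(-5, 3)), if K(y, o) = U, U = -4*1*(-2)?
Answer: 984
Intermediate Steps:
U = 8 (U = -4*(-2) = 8)
K(y, o) = 8
-12*(-90 + K(-5, 3)) = -12*(-90 + 8) = -12*(-82) = 984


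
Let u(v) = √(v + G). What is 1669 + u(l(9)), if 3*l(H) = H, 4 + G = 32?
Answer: 1669 + √31 ≈ 1674.6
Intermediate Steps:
G = 28 (G = -4 + 32 = 28)
l(H) = H/3
u(v) = √(28 + v) (u(v) = √(v + 28) = √(28 + v))
1669 + u(l(9)) = 1669 + √(28 + (⅓)*9) = 1669 + √(28 + 3) = 1669 + √31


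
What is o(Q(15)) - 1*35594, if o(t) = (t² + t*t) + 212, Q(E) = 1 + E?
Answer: -34870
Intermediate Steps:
o(t) = 212 + 2*t² (o(t) = (t² + t²) + 212 = 2*t² + 212 = 212 + 2*t²)
o(Q(15)) - 1*35594 = (212 + 2*(1 + 15)²) - 1*35594 = (212 + 2*16²) - 35594 = (212 + 2*256) - 35594 = (212 + 512) - 35594 = 724 - 35594 = -34870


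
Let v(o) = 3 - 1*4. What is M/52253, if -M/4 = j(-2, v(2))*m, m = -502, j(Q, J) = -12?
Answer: -24096/52253 ≈ -0.46114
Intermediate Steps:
v(o) = -1 (v(o) = 3 - 4 = -1)
M = -24096 (M = -(-48)*(-502) = -4*6024 = -24096)
M/52253 = -24096/52253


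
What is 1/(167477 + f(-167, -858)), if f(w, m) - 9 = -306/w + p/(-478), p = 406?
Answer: 39913/6684907951 ≈ 5.9706e-6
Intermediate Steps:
f(w, m) = 1948/239 - 306/w (f(w, m) = 9 + (-306/w + 406/(-478)) = 9 + (-306/w + 406*(-1/478)) = 9 + (-306/w - 203/239) = 9 + (-203/239 - 306/w) = 1948/239 - 306/w)
1/(167477 + f(-167, -858)) = 1/(167477 + (1948/239 - 306/(-167))) = 1/(167477 + (1948/239 - 306*(-1/167))) = 1/(167477 + (1948/239 + 306/167)) = 1/(167477 + 398450/39913) = 1/(6684907951/39913) = 39913/6684907951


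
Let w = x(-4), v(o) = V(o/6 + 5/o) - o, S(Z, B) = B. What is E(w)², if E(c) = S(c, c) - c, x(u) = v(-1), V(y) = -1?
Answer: 0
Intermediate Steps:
v(o) = -1 - o
x(u) = 0 (x(u) = -1 - 1*(-1) = -1 + 1 = 0)
w = 0
E(c) = 0 (E(c) = c - c = 0)
E(w)² = 0² = 0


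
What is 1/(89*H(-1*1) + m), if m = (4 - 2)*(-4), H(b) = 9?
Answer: 1/793 ≈ 0.0012610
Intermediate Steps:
m = -8 (m = 2*(-4) = -8)
1/(89*H(-1*1) + m) = 1/(89*9 - 8) = 1/(801 - 8) = 1/793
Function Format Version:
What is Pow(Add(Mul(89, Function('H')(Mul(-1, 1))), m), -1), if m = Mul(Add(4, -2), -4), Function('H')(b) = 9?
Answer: Rational(1, 793) ≈ 0.0012610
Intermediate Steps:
m = -8 (m = Mul(2, -4) = -8)
Pow(Add(Mul(89, Function('H')(Mul(-1, 1))), m), -1) = Pow(Add(Mul(89, 9), -8), -1) = Pow(Add(801, -8), -1) = Pow(793, -1) = Rational(1, 793)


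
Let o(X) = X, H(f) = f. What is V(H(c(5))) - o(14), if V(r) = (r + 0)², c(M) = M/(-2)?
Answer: -31/4 ≈ -7.7500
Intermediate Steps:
c(M) = -M/2 (c(M) = M*(-½) = -M/2)
V(r) = r²
V(H(c(5))) - o(14) = (-½*5)² - 1*14 = (-5/2)² - 14 = 25/4 - 14 = -31/4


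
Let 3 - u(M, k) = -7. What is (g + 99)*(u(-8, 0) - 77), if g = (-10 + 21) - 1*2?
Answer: -7236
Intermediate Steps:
u(M, k) = 10 (u(M, k) = 3 - 1*(-7) = 3 + 7 = 10)
g = 9 (g = 11 - 2 = 9)
(g + 99)*(u(-8, 0) - 77) = (9 + 99)*(10 - 77) = 108*(-67) = -7236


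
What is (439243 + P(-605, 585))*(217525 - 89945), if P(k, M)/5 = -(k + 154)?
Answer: 56326314840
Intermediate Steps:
P(k, M) = -770 - 5*k (P(k, M) = 5*(-(k + 154)) = 5*(-(154 + k)) = 5*(-154 - k) = -770 - 5*k)
(439243 + P(-605, 585))*(217525 - 89945) = (439243 + (-770 - 5*(-605)))*(217525 - 89945) = (439243 + (-770 + 3025))*127580 = (439243 + 2255)*127580 = 441498*127580 = 56326314840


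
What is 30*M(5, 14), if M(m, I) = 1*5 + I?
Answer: 570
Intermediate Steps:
M(m, I) = 5 + I
30*M(5, 14) = 30*(5 + 14) = 30*19 = 570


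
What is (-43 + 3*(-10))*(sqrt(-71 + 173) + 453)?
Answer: -33069 - 73*sqrt(102) ≈ -33806.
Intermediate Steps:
(-43 + 3*(-10))*(sqrt(-71 + 173) + 453) = (-43 - 30)*(sqrt(102) + 453) = -73*(453 + sqrt(102)) = -33069 - 73*sqrt(102)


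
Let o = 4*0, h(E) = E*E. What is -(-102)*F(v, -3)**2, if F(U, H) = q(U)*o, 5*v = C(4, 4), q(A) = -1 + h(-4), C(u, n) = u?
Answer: 0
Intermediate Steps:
h(E) = E**2
o = 0
q(A) = 15 (q(A) = -1 + (-4)**2 = -1 + 16 = 15)
v = 4/5 (v = (1/5)*4 = 4/5 ≈ 0.80000)
F(U, H) = 0 (F(U, H) = 15*0 = 0)
-(-102)*F(v, -3)**2 = -(-102)*0**2 = -(-102)*0 = -1*0 = 0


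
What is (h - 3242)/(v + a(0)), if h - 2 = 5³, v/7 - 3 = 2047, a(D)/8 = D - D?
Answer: -89/410 ≈ -0.21707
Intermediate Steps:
a(D) = 0 (a(D) = 8*(D - D) = 8*0 = 0)
v = 14350 (v = 21 + 7*2047 = 21 + 14329 = 14350)
h = 127 (h = 2 + 5³ = 2 + 125 = 127)
(h - 3242)/(v + a(0)) = (127 - 3242)/(14350 + 0) = -3115/14350 = -3115*1/14350 = -89/410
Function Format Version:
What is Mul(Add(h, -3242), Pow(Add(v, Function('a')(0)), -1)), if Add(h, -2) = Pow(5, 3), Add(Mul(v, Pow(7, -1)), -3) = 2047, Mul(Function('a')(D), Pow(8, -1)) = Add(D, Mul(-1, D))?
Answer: Rational(-89, 410) ≈ -0.21707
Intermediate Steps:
Function('a')(D) = 0 (Function('a')(D) = Mul(8, Add(D, Mul(-1, D))) = Mul(8, 0) = 0)
v = 14350 (v = Add(21, Mul(7, 2047)) = Add(21, 14329) = 14350)
h = 127 (h = Add(2, Pow(5, 3)) = Add(2, 125) = 127)
Mul(Add(h, -3242), Pow(Add(v, Function('a')(0)), -1)) = Mul(Add(127, -3242), Pow(Add(14350, 0), -1)) = Mul(-3115, Pow(14350, -1)) = Mul(-3115, Rational(1, 14350)) = Rational(-89, 410)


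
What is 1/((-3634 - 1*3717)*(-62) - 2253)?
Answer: 1/453509 ≈ 2.2050e-6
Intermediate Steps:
1/((-3634 - 1*3717)*(-62) - 2253) = 1/((-3634 - 3717)*(-62) - 2253) = 1/(-7351*(-62) - 2253) = 1/(455762 - 2253) = 1/453509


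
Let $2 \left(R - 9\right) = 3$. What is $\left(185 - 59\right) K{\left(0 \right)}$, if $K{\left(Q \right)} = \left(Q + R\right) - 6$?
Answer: $567$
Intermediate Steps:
$R = \frac{21}{2}$ ($R = 9 + \frac{1}{2} \cdot 3 = 9 + \frac{3}{2} = \frac{21}{2} \approx 10.5$)
$K{\left(Q \right)} = \frac{9}{2} + Q$ ($K{\left(Q \right)} = \left(Q + \frac{21}{2}\right) - 6 = \left(\frac{21}{2} + Q\right) - 6 = \frac{9}{2} + Q$)
$\left(185 - 59\right) K{\left(0 \right)} = \left(185 - 59\right) \left(\frac{9}{2} + 0\right) = 126 \cdot \frac{9}{2} = 567$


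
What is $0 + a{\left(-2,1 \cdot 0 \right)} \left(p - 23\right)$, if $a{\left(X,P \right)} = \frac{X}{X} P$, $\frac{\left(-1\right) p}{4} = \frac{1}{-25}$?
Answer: $0$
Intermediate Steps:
$p = \frac{4}{25}$ ($p = - \frac{4}{-25} = \left(-4\right) \left(- \frac{1}{25}\right) = \frac{4}{25} \approx 0.16$)
$a{\left(X,P \right)} = P$ ($a{\left(X,P \right)} = 1 P = P$)
$0 + a{\left(-2,1 \cdot 0 \right)} \left(p - 23\right) = 0 + 1 \cdot 0 \left(\frac{4}{25} - 23\right) = 0 + 0 \left(\frac{4}{25} - 23\right) = 0 + 0 \left(- \frac{571}{25}\right) = 0 + 0 = 0$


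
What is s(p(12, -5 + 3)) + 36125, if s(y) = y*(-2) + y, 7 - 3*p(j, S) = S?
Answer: 36122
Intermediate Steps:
p(j, S) = 7/3 - S/3
s(y) = -y (s(y) = -2*y + y = -y)
s(p(12, -5 + 3)) + 36125 = -(7/3 - (-5 + 3)/3) + 36125 = -(7/3 - 1/3*(-2)) + 36125 = -(7/3 + 2/3) + 36125 = -1*3 + 36125 = -3 + 36125 = 36122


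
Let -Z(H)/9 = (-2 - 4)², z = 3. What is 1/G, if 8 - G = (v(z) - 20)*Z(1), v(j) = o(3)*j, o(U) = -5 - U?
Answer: -1/14248 ≈ -7.0185e-5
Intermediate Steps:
Z(H) = -324 (Z(H) = -9*(-2 - 4)² = -9*(-6)² = -9*36 = -324)
v(j) = -8*j (v(j) = (-5 - 1*3)*j = (-5 - 3)*j = -8*j)
G = -14248 (G = 8 - (-8*3 - 20)*(-324) = 8 - (-24 - 20)*(-324) = 8 - (-44)*(-324) = 8 - 1*14256 = 8 - 14256 = -14248)
1/G = 1/(-14248) = -1/14248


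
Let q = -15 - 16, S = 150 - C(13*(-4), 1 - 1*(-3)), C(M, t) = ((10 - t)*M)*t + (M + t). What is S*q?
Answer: -44826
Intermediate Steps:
C(M, t) = M + t + M*t*(10 - t) (C(M, t) = (M*(10 - t))*t + (M + t) = M*t*(10 - t) + (M + t) = M + t + M*t*(10 - t))
S = 1446 (S = 150 - (13*(-4) + (1 - 1*(-3)) - 13*(-4)*(1 - 1*(-3))² + 10*(13*(-4))*(1 - 1*(-3))) = 150 - (-52 + (1 + 3) - 1*(-52)*(1 + 3)² + 10*(-52)*(1 + 3)) = 150 - (-52 + 4 - 1*(-52)*4² + 10*(-52)*4) = 150 - (-52 + 4 - 1*(-52)*16 - 2080) = 150 - (-52 + 4 + 832 - 2080) = 150 - 1*(-1296) = 150 + 1296 = 1446)
q = -31
S*q = 1446*(-31) = -44826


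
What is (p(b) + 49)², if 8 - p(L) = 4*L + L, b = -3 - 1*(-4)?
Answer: 2704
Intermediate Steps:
b = 1 (b = -3 + 4 = 1)
p(L) = 8 - 5*L (p(L) = 8 - (4*L + L) = 8 - 5*L)
(p(b) + 49)² = ((8 - 5*1) + 49)² = ((8 - 5) + 49)² = (3 + 49)² = 52² = 2704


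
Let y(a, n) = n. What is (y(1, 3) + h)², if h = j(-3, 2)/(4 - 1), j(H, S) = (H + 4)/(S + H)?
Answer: 64/9 ≈ 7.1111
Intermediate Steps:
j(H, S) = (4 + H)/(H + S)
h = -⅓ (h = ((4 - 3)/(-3 + 2))/(4 - 1) = (1/(-1))/3 = -1*1*(⅓) = -1*⅓ = -⅓ ≈ -0.33333)
(y(1, 3) + h)² = (3 - ⅓)² = (8/3)² = 64/9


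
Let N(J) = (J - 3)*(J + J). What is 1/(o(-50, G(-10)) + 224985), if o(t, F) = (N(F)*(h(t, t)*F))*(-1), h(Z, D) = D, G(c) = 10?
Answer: 1/294985 ≈ 3.3900e-6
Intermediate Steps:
N(J) = 2*J*(-3 + J) (N(J) = (-3 + J)*(2*J) = 2*J*(-3 + J))
o(t, F) = -2*t*F²*(-3 + F) (o(t, F) = ((2*F*(-3 + F))*(t*F))*(-1) = ((2*F*(-3 + F))*(F*t))*(-1) = (2*t*F²*(-3 + F))*(-1) = -2*t*F²*(-3 + F))
1/(o(-50, G(-10)) + 224985) = 1/(2*(-50)*10²*(3 - 1*10) + 224985) = 1/(2*(-50)*100*(3 - 10) + 224985) = 1/(2*(-50)*100*(-7) + 224985) = 1/(70000 + 224985) = 1/294985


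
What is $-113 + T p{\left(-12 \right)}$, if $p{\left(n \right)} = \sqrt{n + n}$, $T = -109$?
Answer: $-113 - 218 i \sqrt{6} \approx -113.0 - 533.99 i$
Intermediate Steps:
$p{\left(n \right)} = \sqrt{2} \sqrt{n}$ ($p{\left(n \right)} = \sqrt{2 n} = \sqrt{2} \sqrt{n}$)
$-113 + T p{\left(-12 \right)} = -113 - 109 \sqrt{2} \sqrt{-12} = -113 - 109 \sqrt{2} \cdot 2 i \sqrt{3} = -113 - 109 \cdot 2 i \sqrt{6} = -113 - 218 i \sqrt{6}$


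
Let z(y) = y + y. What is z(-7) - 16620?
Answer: -16634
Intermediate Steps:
z(y) = 2*y
z(-7) - 16620 = 2*(-7) - 16620 = -14 - 16620 = -16634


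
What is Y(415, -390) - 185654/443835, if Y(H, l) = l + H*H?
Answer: 10895171653/63405 ≈ 1.7183e+5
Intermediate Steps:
Y(H, l) = l + H**2
Y(415, -390) - 185654/443835 = (-390 + 415**2) - 185654/443835 = (-390 + 172225) - 185654*1/443835 = 171835 - 26522/63405 = 10895171653/63405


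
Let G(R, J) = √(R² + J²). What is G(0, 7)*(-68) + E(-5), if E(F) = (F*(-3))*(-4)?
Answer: -536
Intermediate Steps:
G(R, J) = √(J² + R²)
E(F) = 12*F (E(F) = -3*F*(-4) = 12*F)
G(0, 7)*(-68) + E(-5) = √(7² + 0²)*(-68) + 12*(-5) = √(49 + 0)*(-68) - 60 = √49*(-68) - 60 = 7*(-68) - 60 = -476 - 60 = -536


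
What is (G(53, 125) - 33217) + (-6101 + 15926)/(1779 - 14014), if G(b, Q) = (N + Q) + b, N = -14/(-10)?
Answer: -404224861/12235 ≈ -33038.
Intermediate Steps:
N = 7/5 (N = -14*(-1/10) = 7/5 ≈ 1.4000)
G(b, Q) = 7/5 + Q + b (G(b, Q) = (7/5 + Q) + b = 7/5 + Q + b)
(G(53, 125) - 33217) + (-6101 + 15926)/(1779 - 14014) = ((7/5 + 125 + 53) - 33217) + (-6101 + 15926)/(1779 - 14014) = (897/5 - 33217) + 9825/(-12235) = -165188/5 + 9825*(-1/12235) = -165188/5 - 1965/2447 = -404224861/12235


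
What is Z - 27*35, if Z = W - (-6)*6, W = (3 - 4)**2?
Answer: -908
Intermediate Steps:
W = 1 (W = (-1)**2 = 1)
Z = 37 (Z = 1 - (-6)*6 = 1 - 1*(-36) = 1 + 36 = 37)
Z - 27*35 = 37 - 27*35 = 37 - 945 = -908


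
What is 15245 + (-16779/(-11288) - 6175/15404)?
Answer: 38985216567/2557064 ≈ 15246.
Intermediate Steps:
15245 + (-16779/(-11288) - 6175/15404) = 15245 + (-16779*(-1/11288) - 6175*1/15404) = 15245 + (987/664 - 6175/15404) = 15245 + 2775887/2557064 = 38985216567/2557064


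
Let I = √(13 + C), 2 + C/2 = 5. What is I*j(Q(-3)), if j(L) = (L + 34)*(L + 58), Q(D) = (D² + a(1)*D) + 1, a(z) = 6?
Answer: 1300*√19 ≈ 5666.6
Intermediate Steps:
C = 6 (C = -4 + 2*5 = -4 + 10 = 6)
Q(D) = 1 + D² + 6*D (Q(D) = (D² + 6*D) + 1 = 1 + D² + 6*D)
j(L) = (34 + L)*(58 + L)
I = √19 (I = √(13 + 6) = √19 ≈ 4.3589)
I*j(Q(-3)) = √19*(1972 + (1 + (-3)² + 6*(-3))² + 92*(1 + (-3)² + 6*(-3))) = √19*(1972 + (1 + 9 - 18)² + 92*(1 + 9 - 18)) = √19*(1972 + (-8)² + 92*(-8)) = √19*(1972 + 64 - 736) = √19*1300 = 1300*√19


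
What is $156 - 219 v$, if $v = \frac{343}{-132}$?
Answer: $\frac{31903}{44} \approx 725.07$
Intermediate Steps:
$v = - \frac{343}{132}$ ($v = 343 \left(- \frac{1}{132}\right) = - \frac{343}{132} \approx -2.5985$)
$156 - 219 v = 156 - - \frac{25039}{44} = 156 + \frac{25039}{44} = \frac{31903}{44}$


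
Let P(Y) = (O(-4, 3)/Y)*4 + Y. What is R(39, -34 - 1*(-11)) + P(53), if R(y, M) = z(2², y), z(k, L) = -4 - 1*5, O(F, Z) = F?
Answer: 2316/53 ≈ 43.698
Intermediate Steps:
z(k, L) = -9 (z(k, L) = -4 - 5 = -9)
R(y, M) = -9
P(Y) = Y - 16/Y (P(Y) = -4/Y*4 + Y = -16/Y + Y = Y - 16/Y)
R(39, -34 - 1*(-11)) + P(53) = -9 + (53 - 16/53) = -9 + 2793/53 = 2316/53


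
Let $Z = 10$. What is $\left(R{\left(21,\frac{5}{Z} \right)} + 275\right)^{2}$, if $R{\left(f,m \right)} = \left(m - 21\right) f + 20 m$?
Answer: $\frac{84681}{4} \approx 21170.0$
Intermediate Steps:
$R{\left(f,m \right)} = 20 m + f \left(-21 + m\right)$ ($R{\left(f,m \right)} = \left(-21 + m\right) f + 20 m = f \left(-21 + m\right) + 20 m = 20 m + f \left(-21 + m\right)$)
$\left(R{\left(21,\frac{5}{Z} \right)} + 275\right)^{2} = \left(\left(\left(-21\right) 21 + 20 \cdot \frac{5}{10} + 21 \cdot \frac{5}{10}\right) + 275\right)^{2} = \left(\left(-441 + 20 \cdot 5 \cdot \frac{1}{10} + 21 \cdot 5 \cdot \frac{1}{10}\right) + 275\right)^{2} = \left(\left(-441 + 20 \cdot \frac{1}{2} + 21 \cdot \frac{1}{2}\right) + 275\right)^{2} = \left(\left(-441 + 10 + \frac{21}{2}\right) + 275\right)^{2} = \left(- \frac{841}{2} + 275\right)^{2} = \left(- \frac{291}{2}\right)^{2} = \frac{84681}{4}$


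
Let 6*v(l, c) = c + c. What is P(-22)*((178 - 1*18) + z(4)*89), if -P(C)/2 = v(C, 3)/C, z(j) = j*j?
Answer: 144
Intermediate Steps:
v(l, c) = c/3 (v(l, c) = (c + c)/6 = (2*c)/6 = c/3)
z(j) = j**2
P(C) = -2/C (P(C) = -2*(1/3)*3/C = -2/C)
P(-22)*((178 - 1*18) + z(4)*89) = (-2/(-22))*((178 - 1*18) + 4**2*89) = (-2*(-1/22))*((178 - 18) + 16*89) = (160 + 1424)/11 = (1/11)*1584 = 144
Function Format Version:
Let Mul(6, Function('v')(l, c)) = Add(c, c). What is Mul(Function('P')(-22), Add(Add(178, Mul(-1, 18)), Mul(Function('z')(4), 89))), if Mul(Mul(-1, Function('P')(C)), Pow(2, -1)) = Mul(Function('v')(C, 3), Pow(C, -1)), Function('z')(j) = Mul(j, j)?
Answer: 144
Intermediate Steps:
Function('v')(l, c) = Mul(Rational(1, 3), c) (Function('v')(l, c) = Mul(Rational(1, 6), Add(c, c)) = Mul(Rational(1, 6), Mul(2, c)) = Mul(Rational(1, 3), c))
Function('z')(j) = Pow(j, 2)
Function('P')(C) = Mul(-2, Pow(C, -1)) (Function('P')(C) = Mul(-2, Mul(Mul(Rational(1, 3), 3), Pow(C, -1))) = Mul(-2, Mul(1, Pow(C, -1))) = Mul(-2, Pow(C, -1)))
Mul(Function('P')(-22), Add(Add(178, Mul(-1, 18)), Mul(Function('z')(4), 89))) = Mul(Mul(-2, Pow(-22, -1)), Add(Add(178, Mul(-1, 18)), Mul(Pow(4, 2), 89))) = Mul(Mul(-2, Rational(-1, 22)), Add(Add(178, -18), Mul(16, 89))) = Mul(Rational(1, 11), Add(160, 1424)) = Mul(Rational(1, 11), 1584) = 144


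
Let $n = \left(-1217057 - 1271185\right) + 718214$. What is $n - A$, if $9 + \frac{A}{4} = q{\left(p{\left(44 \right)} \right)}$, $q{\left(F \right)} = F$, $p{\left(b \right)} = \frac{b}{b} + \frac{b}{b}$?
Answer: $-1770000$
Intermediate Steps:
$p{\left(b \right)} = 2$ ($p{\left(b \right)} = 1 + 1 = 2$)
$n = -1770028$ ($n = -2488242 + 718214 = -1770028$)
$A = -28$ ($A = -36 + 4 \cdot 2 = -36 + 8 = -28$)
$n - A = -1770028 - -28 = -1770028 + 28 = -1770000$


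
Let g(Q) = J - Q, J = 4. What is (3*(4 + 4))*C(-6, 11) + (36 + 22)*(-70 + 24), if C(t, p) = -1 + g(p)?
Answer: -2860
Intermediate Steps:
g(Q) = 4 - Q
C(t, p) = 3 - p (C(t, p) = -1 + (4 - p) = 3 - p)
(3*(4 + 4))*C(-6, 11) + (36 + 22)*(-70 + 24) = (3*(4 + 4))*(3 - 1*11) + (36 + 22)*(-70 + 24) = (3*8)*(3 - 11) + 58*(-46) = 24*(-8) - 2668 = -192 - 2668 = -2860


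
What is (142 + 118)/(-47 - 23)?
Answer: -26/7 ≈ -3.7143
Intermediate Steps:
(142 + 118)/(-47 - 23) = 260/(-70) = -1/70*260 = -26/7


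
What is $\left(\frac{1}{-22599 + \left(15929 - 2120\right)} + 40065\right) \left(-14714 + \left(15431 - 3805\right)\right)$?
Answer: $- \frac{543752562856}{4395} \approx -1.2372 \cdot 10^{8}$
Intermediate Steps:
$\left(\frac{1}{-22599 + \left(15929 - 2120\right)} + 40065\right) \left(-14714 + \left(15431 - 3805\right)\right) = \left(\frac{1}{-22599 + 13809} + 40065\right) \left(-14714 + 11626\right) = \left(\frac{1}{-8790} + 40065\right) \left(-3088\right) = \left(- \frac{1}{8790} + 40065\right) \left(-3088\right) = \frac{352171349}{8790} \left(-3088\right) = - \frac{543752562856}{4395}$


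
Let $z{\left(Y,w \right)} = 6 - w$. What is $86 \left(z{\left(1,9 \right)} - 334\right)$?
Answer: $-28982$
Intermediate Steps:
$86 \left(z{\left(1,9 \right)} - 334\right) = 86 \left(\left(6 - 9\right) - 334\right) = 86 \left(-3 - 334\right) = 86 \left(-337\right) = -28982$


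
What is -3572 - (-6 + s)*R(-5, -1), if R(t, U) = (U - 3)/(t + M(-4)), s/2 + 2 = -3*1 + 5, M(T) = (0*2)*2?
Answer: -17836/5 ≈ -3567.2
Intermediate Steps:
M(T) = 0 (M(T) = 0*2 = 0)
s = 0 (s = -4 + 2*(-3*1 + 5) = -4 + 2*(-3 + 5) = -4 + 2*2 = -4 + 4 = 0)
R(t, U) = (-3 + U)/t (R(t, U) = (U - 3)/(t + 0) = (-3 + U)/t)
-3572 - (-6 + s)*R(-5, -1) = -3572 - (-6 + 0)*(-3 - 1)/(-5) = -3572 - (-6)*(-⅕*(-4)) = -3572 - (-6)*4/5 = -3572 - 1*(-24/5) = -3572 + 24/5 = -17836/5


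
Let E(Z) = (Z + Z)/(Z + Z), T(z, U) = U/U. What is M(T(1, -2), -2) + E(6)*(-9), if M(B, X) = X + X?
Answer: -13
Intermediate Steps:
T(z, U) = 1
M(B, X) = 2*X
E(Z) = 1 (E(Z) = (2*Z)/((2*Z)) = (2*Z)*(1/(2*Z)) = 1)
M(T(1, -2), -2) + E(6)*(-9) = 2*(-2) + 1*(-9) = -4 - 9 = -13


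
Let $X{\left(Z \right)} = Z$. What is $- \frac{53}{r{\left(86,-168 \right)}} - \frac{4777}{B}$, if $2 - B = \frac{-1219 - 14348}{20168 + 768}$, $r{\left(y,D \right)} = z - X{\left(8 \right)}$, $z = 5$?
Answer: $- \frac{296989549}{172317} \approx -1723.5$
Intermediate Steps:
$r{\left(y,D \right)} = -3$ ($r{\left(y,D \right)} = 5 - 8 = -3$)
$B = \frac{57439}{20936}$ ($B = 2 - \frac{-1219 - 14348}{20168 + 768} = 2 - - \frac{15567}{20936} = 2 + \frac{15567}{20936} = \frac{57439}{20936} \approx 2.7436$)
$- \frac{53}{r{\left(86,-168 \right)}} - \frac{4777}{B} = - \frac{53}{-3} - \frac{4777}{\frac{57439}{20936}} = \left(-53\right) \left(- \frac{1}{3}\right) - \frac{100011272}{57439} = \frac{53}{3} - \frac{100011272}{57439} = - \frac{296989549}{172317}$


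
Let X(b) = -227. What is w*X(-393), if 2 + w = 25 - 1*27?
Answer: 908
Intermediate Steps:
w = -4 (w = -2 + (25 - 1*27) = -2 + (25 - 27) = -2 - 2 = -4)
w*X(-393) = -4*(-227) = 908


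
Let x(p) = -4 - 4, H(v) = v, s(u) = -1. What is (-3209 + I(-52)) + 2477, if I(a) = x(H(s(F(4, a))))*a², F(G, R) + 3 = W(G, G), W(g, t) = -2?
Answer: -22364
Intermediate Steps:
F(G, R) = -5 (F(G, R) = -3 - 2 = -5)
x(p) = -8
I(a) = -8*a²
(-3209 + I(-52)) + 2477 = (-3209 - 8*(-52)²) + 2477 = (-3209 - 8*2704) + 2477 = (-3209 - 21632) + 2477 = -24841 + 2477 = -22364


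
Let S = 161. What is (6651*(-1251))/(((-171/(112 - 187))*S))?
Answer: -69336675/3059 ≈ -22666.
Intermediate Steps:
(6651*(-1251))/(((-171/(112 - 187))*S)) = (6651*(-1251))/(((-171/(112 - 187))*161)) = -8320401/((-171/(-75))*161) = -8320401/(-1/75*(-171)*161) = -8320401/((57/25)*161) = -8320401/9177/25 = -8320401*25/9177 = -69336675/3059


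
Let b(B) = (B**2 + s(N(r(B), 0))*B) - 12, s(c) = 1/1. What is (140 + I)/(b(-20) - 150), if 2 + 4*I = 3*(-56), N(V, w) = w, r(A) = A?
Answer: 195/436 ≈ 0.44725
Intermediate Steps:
I = -85/2 (I = -1/2 + (3*(-56))/4 = -1/2 + (1/4)*(-168) = -1/2 - 42 = -85/2 ≈ -42.500)
s(c) = 1
b(B) = -12 + B + B**2 (b(B) = (B**2 + 1*B) - 12 = (B**2 + B) - 12 = (B + B**2) - 12 = -12 + B + B**2)
(140 + I)/(b(-20) - 150) = (140 - 85/2)/((-12 - 20 + (-20)**2) - 150) = 195/(2*((-12 - 20 + 400) - 150)) = 195/(2*(368 - 150)) = (195/2)/218 = (195/2)*(1/218) = 195/436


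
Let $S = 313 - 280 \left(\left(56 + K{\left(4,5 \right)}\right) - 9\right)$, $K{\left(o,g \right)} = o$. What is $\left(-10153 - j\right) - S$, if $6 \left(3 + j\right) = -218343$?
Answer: $\frac{80415}{2} \approx 40208.0$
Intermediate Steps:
$j = - \frac{72787}{2}$ ($j = -3 + \frac{1}{6} \left(-218343\right) = -3 - \frac{72781}{2} = - \frac{72787}{2} \approx -36394.0$)
$S = -13967$ ($S = 313 - 280 \left(\left(56 + 4\right) - 9\right) = 313 - 280 \left(60 - 9\right) = 313 - 14280 = -13967$)
$\left(-10153 - j\right) - S = \left(-10153 - - \frac{72787}{2}\right) - -13967 = \left(-10153 + \frac{72787}{2}\right) + 13967 = \frac{52481}{2} + 13967 = \frac{80415}{2}$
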